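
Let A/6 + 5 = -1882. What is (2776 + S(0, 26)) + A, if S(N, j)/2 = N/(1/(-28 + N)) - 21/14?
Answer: -8549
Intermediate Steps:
A = -11322 (A = -30 + 6*(-1882) = -30 - 11292 = -11322)
S(N, j) = -3 + 2*N*(-28 + N) (S(N, j) = 2*(N/(1/(-28 + N)) - 21/14) = 2*(N*(-28 + N) - 21*1/14) = 2*(N*(-28 + N) - 3/2) = 2*(-3/2 + N*(-28 + N)) = -3 + 2*N*(-28 + N))
(2776 + S(0, 26)) + A = (2776 + (-3 - 56*0 + 2*0**2)) - 11322 = (2776 + (-3 + 0 + 2*0)) - 11322 = (2776 + (-3 + 0 + 0)) - 11322 = (2776 - 3) - 11322 = 2773 - 11322 = -8549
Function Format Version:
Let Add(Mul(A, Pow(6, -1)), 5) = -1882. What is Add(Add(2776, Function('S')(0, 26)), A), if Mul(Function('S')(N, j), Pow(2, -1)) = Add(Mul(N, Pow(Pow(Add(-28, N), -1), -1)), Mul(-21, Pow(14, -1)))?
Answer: -8549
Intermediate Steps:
A = -11322 (A = Add(-30, Mul(6, -1882)) = Add(-30, -11292) = -11322)
Function('S')(N, j) = Add(-3, Mul(2, N, Add(-28, N))) (Function('S')(N, j) = Mul(2, Add(Mul(N, Pow(Pow(Add(-28, N), -1), -1)), Mul(-21, Pow(14, -1)))) = Mul(2, Add(Mul(N, Add(-28, N)), Mul(-21, Rational(1, 14)))) = Mul(2, Add(Mul(N, Add(-28, N)), Rational(-3, 2))) = Mul(2, Add(Rational(-3, 2), Mul(N, Add(-28, N)))) = Add(-3, Mul(2, N, Add(-28, N))))
Add(Add(2776, Function('S')(0, 26)), A) = Add(Add(2776, Add(-3, Mul(-56, 0), Mul(2, Pow(0, 2)))), -11322) = Add(Add(2776, Add(-3, 0, Mul(2, 0))), -11322) = Add(Add(2776, Add(-3, 0, 0)), -11322) = Add(Add(2776, -3), -11322) = Add(2773, -11322) = -8549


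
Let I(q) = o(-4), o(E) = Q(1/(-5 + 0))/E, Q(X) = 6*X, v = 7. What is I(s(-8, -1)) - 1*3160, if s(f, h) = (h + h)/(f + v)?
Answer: -31597/10 ≈ -3159.7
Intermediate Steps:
s(f, h) = 2*h/(7 + f) (s(f, h) = (h + h)/(f + 7) = (2*h)/(7 + f) = 2*h/(7 + f))
o(E) = -6/(5*E) (o(E) = (6/(-5 + 0))/E = (6/(-5))/E = (6*(-⅕))/E = -6/(5*E))
I(q) = 3/10 (I(q) = -6/5/(-4) = -6/5*(-¼) = 3/10)
I(s(-8, -1)) - 1*3160 = 3/10 - 1*3160 = 3/10 - 3160 = -31597/10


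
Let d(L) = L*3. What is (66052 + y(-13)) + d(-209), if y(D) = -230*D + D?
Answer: 68402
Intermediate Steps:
d(L) = 3*L
y(D) = -229*D
(66052 + y(-13)) + d(-209) = (66052 - 229*(-13)) + 3*(-209) = (66052 + 2977) - 627 = 69029 - 627 = 68402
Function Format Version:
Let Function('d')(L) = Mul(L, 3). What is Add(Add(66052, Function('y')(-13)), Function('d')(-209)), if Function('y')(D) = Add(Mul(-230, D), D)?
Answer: 68402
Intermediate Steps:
Function('d')(L) = Mul(3, L)
Function('y')(D) = Mul(-229, D)
Add(Add(66052, Function('y')(-13)), Function('d')(-209)) = Add(Add(66052, Mul(-229, -13)), Mul(3, -209)) = Add(Add(66052, 2977), -627) = Add(69029, -627) = 68402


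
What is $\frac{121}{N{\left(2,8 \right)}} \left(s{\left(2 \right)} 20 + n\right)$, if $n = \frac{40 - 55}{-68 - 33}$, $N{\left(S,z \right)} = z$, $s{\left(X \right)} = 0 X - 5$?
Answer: $- \frac{1220285}{808} \approx -1510.3$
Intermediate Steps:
$s{\left(X \right)} = -5$ ($s{\left(X \right)} = 0 - 5 = -5$)
$n = \frac{15}{101}$ ($n = - \frac{15}{-101} = \left(-15\right) \left(- \frac{1}{101}\right) = \frac{15}{101} \approx 0.14851$)
$\frac{121}{N{\left(2,8 \right)}} \left(s{\left(2 \right)} 20 + n\right) = \frac{121}{8} \left(\left(-5\right) 20 + \frac{15}{101}\right) = 121 \cdot \frac{1}{8} \left(-100 + \frac{15}{101}\right) = \frac{121}{8} \left(- \frac{10085}{101}\right) = - \frac{1220285}{808}$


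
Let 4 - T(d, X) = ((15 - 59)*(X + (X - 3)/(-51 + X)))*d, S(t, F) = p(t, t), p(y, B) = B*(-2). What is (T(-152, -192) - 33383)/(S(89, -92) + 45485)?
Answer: 100873357/3669867 ≈ 27.487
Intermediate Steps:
p(y, B) = -2*B
S(t, F) = -2*t
T(d, X) = 4 - d*(-44*X - 44*(-3 + X)/(-51 + X)) (T(d, X) = 4 - (15 - 59)*(X + (X - 3)/(-51 + X))*d = 4 - (-44*(X + (-3 + X)/(-51 + X)))*d = 4 - (-44*X - 44*(-3 + X)/(-51 + X))*d = 4 - d*(-44*X - 44*(-3 + X)/(-51 + X)))
(T(-152, -192) - 33383)/(S(89, -92) + 45485) = (4*(-51 - 192 - 33*(-152) - 550*(-192)*(-152) + 11*(-152)*(-192)**2)/(-51 - 192) - 33383)/(-2*89 + 45485) = (4*(-51 - 192 + 5016 - 16051200 + 11*(-152)*36864)/(-243) - 33383)/(-178 + 45485) = (4*(-1/243)*(-51 - 192 + 5016 - 16051200 - 61636608) - 33383)/45307 = (4*(-1/243)*(-77683035) - 33383)*(1/45307) = (103577380/81 - 33383)*(1/45307) = (100873357/81)*(1/45307) = 100873357/3669867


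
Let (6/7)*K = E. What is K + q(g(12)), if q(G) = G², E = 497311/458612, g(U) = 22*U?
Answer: 27397716127/393096 ≈ 69697.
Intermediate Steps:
E = 497311/458612 (E = 497311*(1/458612) = 497311/458612 ≈ 1.0844)
K = 497311/393096 (K = (7/6)*(497311/458612) = 497311/393096 ≈ 1.2651)
K + q(g(12)) = 497311/393096 + (22*12)² = 497311/393096 + 264² = 497311/393096 + 69696 = 27397716127/393096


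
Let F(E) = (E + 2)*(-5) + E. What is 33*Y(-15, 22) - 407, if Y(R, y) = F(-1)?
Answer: -605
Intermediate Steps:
F(E) = -10 - 4*E (F(E) = (2 + E)*(-5) + E = (-10 - 5*E) + E = -10 - 4*E)
Y(R, y) = -6 (Y(R, y) = -10 - 4*(-1) = -10 + 4 = -6)
33*Y(-15, 22) - 407 = 33*(-6) - 407 = -198 - 407 = -605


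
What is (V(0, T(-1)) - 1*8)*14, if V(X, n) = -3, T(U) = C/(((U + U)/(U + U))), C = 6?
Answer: -154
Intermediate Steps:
T(U) = 6 (T(U) = 6/(((U + U)/(U + U))) = 6/(((2*U)/((2*U)))) = 6/(((2*U)*(1/(2*U)))) = 6/1 = 6*1 = 6)
(V(0, T(-1)) - 1*8)*14 = (-3 - 1*8)*14 = (-3 - 8)*14 = -11*14 = -154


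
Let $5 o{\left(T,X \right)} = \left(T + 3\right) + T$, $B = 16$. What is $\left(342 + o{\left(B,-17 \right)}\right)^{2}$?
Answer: $121801$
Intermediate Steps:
$o{\left(T,X \right)} = \frac{3}{5} + \frac{2 T}{5}$ ($o{\left(T,X \right)} = \frac{\left(T + 3\right) + T}{5} = \frac{\left(3 + T\right) + T}{5} = \frac{3 + 2 T}{5} = \frac{3}{5} + \frac{2 T}{5}$)
$\left(342 + o{\left(B,-17 \right)}\right)^{2} = \left(342 + \left(\frac{3}{5} + \frac{2}{5} \cdot 16\right)\right)^{2} = \left(342 + \left(\frac{3}{5} + \frac{32}{5}\right)\right)^{2} = \left(342 + 7\right)^{2} = 349^{2} = 121801$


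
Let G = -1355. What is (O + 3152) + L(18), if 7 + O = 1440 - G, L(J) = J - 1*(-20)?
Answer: 5978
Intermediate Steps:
L(J) = 20 + J (L(J) = J + 20 = 20 + J)
O = 2788 (O = -7 + (1440 - 1*(-1355)) = -7 + (1440 + 1355) = -7 + 2795 = 2788)
(O + 3152) + L(18) = (2788 + 3152) + (20 + 18) = 5940 + 38 = 5978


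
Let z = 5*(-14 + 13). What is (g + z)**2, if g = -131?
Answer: 18496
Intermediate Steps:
z = -5 (z = 5*(-1) = -5)
(g + z)**2 = (-131 - 5)**2 = (-136)**2 = 18496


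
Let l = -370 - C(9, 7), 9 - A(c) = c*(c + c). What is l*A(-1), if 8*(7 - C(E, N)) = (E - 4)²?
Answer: -20937/8 ≈ -2617.1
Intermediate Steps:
C(E, N) = 7 - (-4 + E)²/8 (C(E, N) = 7 - (E - 4)²/8 = 7 - (-4 + E)²/8)
A(c) = 9 - 2*c² (A(c) = 9 - c*(c + c) = 9 - c*2*c = 9 - 2*c²)
l = -2991/8 (l = -370 - (7 - (-4 + 9)²/8) = -370 - (7 - ⅛*5²) = -370 - (7 - ⅛*25) = -370 - (7 - 25/8) = -370 - 1*31/8 = -370 - 31/8 = -2991/8 ≈ -373.88)
l*A(-1) = -2991*(9 - 2*(-1)²)/8 = -2991*(9 - 2*1)/8 = -2991*(9 - 2)/8 = -2991/8*7 = -20937/8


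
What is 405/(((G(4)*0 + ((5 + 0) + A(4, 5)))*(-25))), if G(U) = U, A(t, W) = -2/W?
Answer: -81/23 ≈ -3.5217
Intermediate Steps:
405/(((G(4)*0 + ((5 + 0) + A(4, 5)))*(-25))) = 405/(((4*0 + ((5 + 0) - 2/5))*(-25))) = 405/(((0 + (5 - 2*1/5))*(-25))) = 405/(((0 + (5 - 2/5))*(-25))) = 405/(((0 + 23/5)*(-25))) = 405/(((23/5)*(-25))) = 405/(-115) = 405*(-1/115) = -81/23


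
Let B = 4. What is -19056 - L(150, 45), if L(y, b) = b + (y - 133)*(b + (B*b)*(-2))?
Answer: -13746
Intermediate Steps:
L(y, b) = b - 7*b*(-133 + y) (L(y, b) = b + (y - 133)*(b + (4*b)*(-2)) = b + (-133 + y)*(b - 8*b) = b + (-133 + y)*(-7*b) = b - 7*b*(-133 + y))
-19056 - L(150, 45) = -19056 - 45*(932 - 7*150) = -19056 - 45*(932 - 1050) = -19056 - 45*(-118) = -19056 - 1*(-5310) = -19056 + 5310 = -13746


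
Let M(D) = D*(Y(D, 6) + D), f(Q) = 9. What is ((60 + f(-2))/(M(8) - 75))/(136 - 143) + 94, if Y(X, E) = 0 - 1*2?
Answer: 5945/63 ≈ 94.365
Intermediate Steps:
Y(X, E) = -2 (Y(X, E) = 0 - 2 = -2)
M(D) = D*(-2 + D)
((60 + f(-2))/(M(8) - 75))/(136 - 143) + 94 = ((60 + 9)/(8*(-2 + 8) - 75))/(136 - 143) + 94 = (69/(8*6 - 75))/(-7) + 94 = -69/(7*(48 - 75)) + 94 = -69/(7*(-27)) + 94 = -69*(-1)/(7*27) + 94 = -⅐*(-23/9) + 94 = 23/63 + 94 = 5945/63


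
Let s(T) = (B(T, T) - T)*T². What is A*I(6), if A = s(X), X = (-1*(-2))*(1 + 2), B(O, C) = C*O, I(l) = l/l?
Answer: 1080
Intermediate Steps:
I(l) = 1
X = 6 (X = 2*3 = 6)
s(T) = T²*(T² - T) (s(T) = (T*T - T)*T² = (T² - T)*T² = T²*(T² - T))
A = 1080 (A = 6³*(-1 + 6) = 216*5 = 1080)
A*I(6) = 1080*1 = 1080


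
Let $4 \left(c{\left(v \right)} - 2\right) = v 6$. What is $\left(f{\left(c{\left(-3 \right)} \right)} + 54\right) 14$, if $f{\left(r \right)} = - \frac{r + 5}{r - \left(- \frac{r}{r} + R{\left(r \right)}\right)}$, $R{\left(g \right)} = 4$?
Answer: $\frac{8386}{11} \approx 762.36$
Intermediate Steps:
$c{\left(v \right)} = 2 + \frac{3 v}{2}$ ($c{\left(v \right)} = 2 + \frac{v 6}{4} = 2 + \frac{6 v}{4} = 2 + \frac{3 v}{2}$)
$f{\left(r \right)} = - \frac{5 + r}{-3 + r}$ ($f{\left(r \right)} = - \frac{r + 5}{r + \left(\frac{r}{r} - 4\right)} = - \frac{5 + r}{r + \left(1 - 4\right)} = - \frac{5 + r}{r - 3} = - \frac{5 + r}{-3 + r}$)
$\left(f{\left(c{\left(-3 \right)} \right)} + 54\right) 14 = \left(\frac{-5 - \left(2 + \frac{3}{2} \left(-3\right)\right)}{-3 + \left(2 + \frac{3}{2} \left(-3\right)\right)} + 54\right) 14 = \left(\frac{-5 - \left(2 - \frac{9}{2}\right)}{-3 + \left(2 - \frac{9}{2}\right)} + 54\right) 14 = \left(\frac{-5 - - \frac{5}{2}}{-3 - \frac{5}{2}} + 54\right) 14 = \left(\frac{-5 + \frac{5}{2}}{- \frac{11}{2}} + 54\right) 14 = \left(\left(- \frac{2}{11}\right) \left(- \frac{5}{2}\right) + 54\right) 14 = \left(\frac{5}{11} + 54\right) 14 = \frac{599}{11} \cdot 14 = \frac{8386}{11}$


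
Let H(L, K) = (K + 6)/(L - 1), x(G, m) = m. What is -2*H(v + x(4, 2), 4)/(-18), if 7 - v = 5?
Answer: 10/27 ≈ 0.37037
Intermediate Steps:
v = 2 (v = 7 - 1*5 = 7 - 5 = 2)
H(L, K) = (6 + K)/(-1 + L)
-2*H(v + x(4, 2), 4)/(-18) = -2*(6 + 4)/(-1 + (2 + 2))/(-18) = -2*10/(-1 + 4)*(-1/18) = -2*10/3*(-1/18) = -20/3*(-1/18) = 10/27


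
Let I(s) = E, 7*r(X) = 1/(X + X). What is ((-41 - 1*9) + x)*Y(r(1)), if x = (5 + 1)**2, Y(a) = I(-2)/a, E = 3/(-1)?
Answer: 588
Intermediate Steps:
r(X) = 1/(14*X) (r(X) = 1/(7*(X + X)) = 1/(7*((2*X))) = (1/(2*X))/7 = 1/(14*X))
E = -3 (E = 3*(-1) = -3)
I(s) = -3
Y(a) = -3/a
x = 36 (x = 6**2 = 36)
((-41 - 1*9) + x)*Y(r(1)) = ((-41 - 1*9) + 36)*(-3/((1/14)/1)) = ((-41 - 9) + 36)*(-3/((1/14)*1)) = (-50 + 36)*(-3/1/14) = -(-42)*14 = -14*(-42) = 588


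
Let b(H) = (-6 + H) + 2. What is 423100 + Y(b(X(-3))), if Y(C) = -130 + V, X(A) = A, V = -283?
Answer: 422687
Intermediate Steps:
b(H) = -4 + H
Y(C) = -413 (Y(C) = -130 - 283 = -413)
423100 + Y(b(X(-3))) = 423100 - 413 = 422687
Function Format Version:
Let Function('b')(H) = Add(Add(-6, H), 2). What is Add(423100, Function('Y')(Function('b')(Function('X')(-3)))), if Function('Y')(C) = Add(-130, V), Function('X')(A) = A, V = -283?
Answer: 422687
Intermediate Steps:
Function('b')(H) = Add(-4, H)
Function('Y')(C) = -413 (Function('Y')(C) = Add(-130, -283) = -413)
Add(423100, Function('Y')(Function('b')(Function('X')(-3)))) = Add(423100, -413) = 422687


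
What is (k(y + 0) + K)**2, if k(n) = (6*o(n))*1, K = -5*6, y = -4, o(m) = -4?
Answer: 2916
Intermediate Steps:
K = -30
k(n) = -24 (k(n) = (6*(-4))*1 = -24*1 = -24)
(k(y + 0) + K)**2 = (-24 - 30)**2 = (-54)**2 = 2916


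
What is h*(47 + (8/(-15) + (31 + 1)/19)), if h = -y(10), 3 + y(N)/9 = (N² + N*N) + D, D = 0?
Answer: -8110293/95 ≈ -85372.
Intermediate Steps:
y(N) = -27 + 18*N² (y(N) = -27 + 9*((N² + N*N) + 0) = -27 + 9*((N² + N²) + 0) = -27 + 9*(2*N² + 0) = -27 + 9*(2*N²) = -27 + 18*N²)
h = -1773 (h = -(-27 + 18*10²) = -(-27 + 18*100) = -(-27 + 1800) = -1*1773 = -1773)
h*(47 + (8/(-15) + (31 + 1)/19)) = -1773*(47 + (8/(-15) + (31 + 1)/19)) = -1773*(47 + (8*(-1/15) + 32*(1/19))) = -1773*(47 + (-8/15 + 32/19)) = -1773*(47 + 328/285) = -1773*13723/285 = -8110293/95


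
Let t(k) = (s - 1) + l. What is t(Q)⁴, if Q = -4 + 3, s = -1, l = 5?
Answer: 81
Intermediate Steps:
Q = -1
t(k) = 3 (t(k) = (-1 - 1) + 5 = -2 + 5 = 3)
t(Q)⁴ = 3⁴ = 81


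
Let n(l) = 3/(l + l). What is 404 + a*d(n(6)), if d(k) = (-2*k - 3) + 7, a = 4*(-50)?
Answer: -296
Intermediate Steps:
a = -200
n(l) = 3/(2*l) (n(l) = 3/((2*l)) = 3*(1/(2*l)) = 3/(2*l))
d(k) = 4 - 2*k (d(k) = (-3 - 2*k) + 7 = 4 - 2*k)
404 + a*d(n(6)) = 404 - 200*(4 - 3/6) = 404 - 200*(4 - 2*1/4) = 404 - 200*(4 - 1/2) = 404 - 200*7/2 = 404 - 700 = -296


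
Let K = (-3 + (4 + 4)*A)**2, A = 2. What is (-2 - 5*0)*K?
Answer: -338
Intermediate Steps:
K = 169 (K = (-3 + (4 + 4)*2)**2 = (-3 + 8*2)**2 = (-3 + 16)**2 = 13**2 = 169)
(-2 - 5*0)*K = (-2 - 5*0)*169 = (-2 + 0)*169 = -2*169 = -338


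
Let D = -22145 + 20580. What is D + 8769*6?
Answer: 51049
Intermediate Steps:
D = -1565
D + 8769*6 = -1565 + 8769*6 = -1565 + 52614 = 51049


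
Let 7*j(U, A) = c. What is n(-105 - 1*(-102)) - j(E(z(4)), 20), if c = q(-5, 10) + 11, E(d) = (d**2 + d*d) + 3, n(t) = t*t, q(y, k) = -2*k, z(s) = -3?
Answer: 72/7 ≈ 10.286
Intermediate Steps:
n(t) = t**2
E(d) = 3 + 2*d**2 (E(d) = (d**2 + d**2) + 3 = 2*d**2 + 3 = 3 + 2*d**2)
c = -9 (c = -2*10 + 11 = -20 + 11 = -9)
j(U, A) = -9/7 (j(U, A) = (1/7)*(-9) = -9/7)
n(-105 - 1*(-102)) - j(E(z(4)), 20) = (-105 - 1*(-102))**2 - 1*(-9/7) = (-105 + 102)**2 + 9/7 = (-3)**2 + 9/7 = 9 + 9/7 = 72/7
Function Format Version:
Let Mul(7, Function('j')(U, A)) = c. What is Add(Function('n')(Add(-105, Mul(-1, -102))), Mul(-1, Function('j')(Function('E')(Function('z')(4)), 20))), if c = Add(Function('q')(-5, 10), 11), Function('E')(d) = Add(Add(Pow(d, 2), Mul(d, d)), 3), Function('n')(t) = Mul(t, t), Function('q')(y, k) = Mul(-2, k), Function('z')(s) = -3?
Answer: Rational(72, 7) ≈ 10.286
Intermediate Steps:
Function('n')(t) = Pow(t, 2)
Function('E')(d) = Add(3, Mul(2, Pow(d, 2))) (Function('E')(d) = Add(Add(Pow(d, 2), Pow(d, 2)), 3) = Add(Mul(2, Pow(d, 2)), 3) = Add(3, Mul(2, Pow(d, 2))))
c = -9 (c = Add(Mul(-2, 10), 11) = Add(-20, 11) = -9)
Function('j')(U, A) = Rational(-9, 7) (Function('j')(U, A) = Mul(Rational(1, 7), -9) = Rational(-9, 7))
Add(Function('n')(Add(-105, Mul(-1, -102))), Mul(-1, Function('j')(Function('E')(Function('z')(4)), 20))) = Add(Pow(Add(-105, Mul(-1, -102)), 2), Mul(-1, Rational(-9, 7))) = Add(Pow(Add(-105, 102), 2), Rational(9, 7)) = Add(Pow(-3, 2), Rational(9, 7)) = Add(9, Rational(9, 7)) = Rational(72, 7)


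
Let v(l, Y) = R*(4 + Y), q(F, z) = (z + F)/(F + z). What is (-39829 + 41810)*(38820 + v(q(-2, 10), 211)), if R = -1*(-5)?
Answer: 79031995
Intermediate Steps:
R = 5
q(F, z) = 1 (q(F, z) = (F + z)/(F + z) = 1)
v(l, Y) = 20 + 5*Y (v(l, Y) = 5*(4 + Y) = 20 + 5*Y)
(-39829 + 41810)*(38820 + v(q(-2, 10), 211)) = (-39829 + 41810)*(38820 + (20 + 5*211)) = 1981*(38820 + (20 + 1055)) = 1981*(38820 + 1075) = 1981*39895 = 79031995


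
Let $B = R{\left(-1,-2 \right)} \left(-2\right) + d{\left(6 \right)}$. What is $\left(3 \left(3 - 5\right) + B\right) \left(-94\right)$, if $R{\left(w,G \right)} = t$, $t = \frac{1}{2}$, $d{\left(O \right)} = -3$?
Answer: $940$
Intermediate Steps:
$t = \frac{1}{2} \approx 0.5$
$R{\left(w,G \right)} = \frac{1}{2}$
$B = -4$ ($B = \frac{1}{2} \left(-2\right) - 3 = -1 - 3 = -4$)
$\left(3 \left(3 - 5\right) + B\right) \left(-94\right) = \left(3 \left(3 - 5\right) - 4\right) \left(-94\right) = \left(3 \left(-2\right) - 4\right) \left(-94\right) = \left(-6 - 4\right) \left(-94\right) = \left(-10\right) \left(-94\right) = 940$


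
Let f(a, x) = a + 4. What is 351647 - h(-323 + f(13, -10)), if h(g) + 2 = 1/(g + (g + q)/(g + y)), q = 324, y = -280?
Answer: 31531311176/89667 ≈ 3.5165e+5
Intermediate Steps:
f(a, x) = 4 + a
h(g) = -2 + 1/(g + (324 + g)/(-280 + g)) (h(g) = -2 + 1/(g + (g + 324)/(g - 280)) = -2 + 1/(g + (324 + g)/(-280 + g)))
351647 - h(-323 + f(13, -10)) = 351647 - (-928 - 2*(-323 + (4 + 13))**2 + 559*(-323 + (4 + 13)))/(324 + (-323 + (4 + 13))**2 - 279*(-323 + (4 + 13))) = 351647 - (-928 - 2*(-323 + 17)**2 + 559*(-323 + 17))/(324 + (-323 + 17)**2 - 279*(-323 + 17)) = 351647 - (-928 - 2*(-306)**2 + 559*(-306))/(324 + (-306)**2 - 279*(-306)) = 351647 - (-928 - 2*93636 - 171054)/(324 + 93636 + 85374) = 351647 - (-928 - 187272 - 171054)/179334 = 351647 - (-359254)/179334 = 351647 - 1*(-179627/89667) = 351647 + 179627/89667 = 31531311176/89667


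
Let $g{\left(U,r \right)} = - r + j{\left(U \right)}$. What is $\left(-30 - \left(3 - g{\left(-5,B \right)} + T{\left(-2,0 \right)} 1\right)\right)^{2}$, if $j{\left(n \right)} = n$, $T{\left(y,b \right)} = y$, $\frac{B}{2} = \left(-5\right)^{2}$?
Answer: $7396$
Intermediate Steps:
$B = 50$ ($B = 2 \left(-5\right)^{2} = 2 \cdot 25 = 50$)
$g{\left(U,r \right)} = U - r$ ($g{\left(U,r \right)} = - r + U = U - r$)
$\left(-30 - \left(3 - g{\left(-5,B \right)} + T{\left(-2,0 \right)} 1\right)\right)^{2} = \left(-30 - \left(58 - 2\right)\right)^{2} = \left(-30 - 56\right)^{2} = \left(-86\right)^{2} = 7396$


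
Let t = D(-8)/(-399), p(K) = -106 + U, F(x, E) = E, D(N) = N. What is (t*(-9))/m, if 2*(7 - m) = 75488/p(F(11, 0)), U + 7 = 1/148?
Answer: -57336/108360287 ≈ -0.00052912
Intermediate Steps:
U = -1035/148 (U = -7 + 1/148 = -1035/148 ≈ -6.9932)
p(K) = -16723/148 (p(K) = -106 - 1035/148 = -16723/148)
t = 8/399 (t = -8/(-399) = -8*(-1/399) = 8/399 ≈ 0.020050)
m = 814739/2389 (m = 7 - 37744/(-16723/148) = 7 - 37744*(-148)/16723 = 7 - ½*(-1596032/2389) = 7 + 798016/2389 = 814739/2389 ≈ 341.04)
(t*(-9))/m = ((8/399)*(-9))/(814739/2389) = -24/133*2389/814739 = -57336/108360287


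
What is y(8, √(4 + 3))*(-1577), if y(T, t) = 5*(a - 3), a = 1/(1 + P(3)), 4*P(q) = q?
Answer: 134045/7 ≈ 19149.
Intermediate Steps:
P(q) = q/4
a = 4/7 (a = 1/(1 + (¼)*3) = 1/(1 + ¾) = 1/(7/4) = 4/7 ≈ 0.57143)
y(T, t) = -85/7 (y(T, t) = 5*(4/7 - 3) = 5*(-17/7) = -85/7)
y(8, √(4 + 3))*(-1577) = -85/7*(-1577) = 134045/7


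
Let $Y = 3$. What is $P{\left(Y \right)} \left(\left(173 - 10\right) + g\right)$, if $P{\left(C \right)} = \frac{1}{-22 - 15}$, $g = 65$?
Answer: $- \frac{228}{37} \approx -6.1622$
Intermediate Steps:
$P{\left(C \right)} = - \frac{1}{37}$ ($P{\left(C \right)} = \frac{1}{-37} = - \frac{1}{37}$)
$P{\left(Y \right)} \left(\left(173 - 10\right) + g\right) = - \frac{\left(173 - 10\right) + 65}{37} = - \frac{163 + 65}{37} = \left(- \frac{1}{37}\right) 228 = - \frac{228}{37}$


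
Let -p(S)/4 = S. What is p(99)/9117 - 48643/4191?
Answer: -49459763/4245483 ≈ -11.650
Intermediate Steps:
p(S) = -4*S
p(99)/9117 - 48643/4191 = -4*99/9117 - 48643/4191 = -396*1/9117 - 48643*1/4191 = -44/1013 - 48643/4191 = -49459763/4245483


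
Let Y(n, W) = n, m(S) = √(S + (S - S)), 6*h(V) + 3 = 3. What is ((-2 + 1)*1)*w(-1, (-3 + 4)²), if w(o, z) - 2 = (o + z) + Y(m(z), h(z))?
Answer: -3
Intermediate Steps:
h(V) = 0 (h(V) = -½ + (⅙)*3 = -½ + ½ = 0)
m(S) = √S (m(S) = √(S + 0) = √S)
w(o, z) = 2 + o + z + √z (w(o, z) = 2 + ((o + z) + √z) = 2 + (o + z + √z) = 2 + o + z + √z)
((-2 + 1)*1)*w(-1, (-3 + 4)²) = ((-2 + 1)*1)*(2 - 1 + (-3 + 4)² + √((-3 + 4)²)) = (-1*1)*(2 - 1 + 1² + √(1²)) = -(2 - 1 + 1 + √1) = -(2 - 1 + 1 + 1) = -1*3 = -3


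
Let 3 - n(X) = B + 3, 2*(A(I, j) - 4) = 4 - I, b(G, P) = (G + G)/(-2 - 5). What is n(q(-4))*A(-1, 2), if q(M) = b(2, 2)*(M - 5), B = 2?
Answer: -13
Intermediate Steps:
b(G, P) = -2*G/7 (b(G, P) = (2*G)/(-7) = (2*G)*(-1/7) = -2*G/7)
A(I, j) = 6 - I/2 (A(I, j) = 4 + (4 - I)/2 = 4 + (2 - I/2) = 6 - I/2)
q(M) = 20/7 - 4*M/7 (q(M) = (-2/7*2)*(M - 5) = -4*(-5 + M)/7 = 20/7 - 4*M/7)
n(X) = -2 (n(X) = 3 - (2 + 3) = 3 - 1*5 = 3 - 5 = -2)
n(q(-4))*A(-1, 2) = -2*(6 - 1/2*(-1)) = -2*(6 + 1/2) = -2*13/2 = -13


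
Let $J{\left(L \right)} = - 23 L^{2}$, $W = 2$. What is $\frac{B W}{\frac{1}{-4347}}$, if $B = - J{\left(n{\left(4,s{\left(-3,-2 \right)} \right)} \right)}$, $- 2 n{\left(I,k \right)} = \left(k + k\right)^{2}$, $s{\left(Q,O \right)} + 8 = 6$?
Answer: $-12797568$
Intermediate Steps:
$s{\left(Q,O \right)} = -2$ ($s{\left(Q,O \right)} = -8 + 6 = -2$)
$n{\left(I,k \right)} = - 2 k^{2}$ ($n{\left(I,k \right)} = - \frac{\left(k + k\right)^{2}}{2} = - \frac{\left(2 k\right)^{2}}{2} = - \frac{4 k^{2}}{2} = - 2 k^{2}$)
$B = 1472$ ($B = - \left(-23\right) \left(- 2 \left(-2\right)^{2}\right)^{2} = - \left(-23\right) \left(\left(-2\right) 4\right)^{2} = - \left(-23\right) \left(-8\right)^{2} = - \left(-23\right) 64 = \left(-1\right) \left(-1472\right) = 1472$)
$\frac{B W}{\frac{1}{-4347}} = \frac{1472 \cdot 2}{\frac{1}{-4347}} = \frac{2944}{- \frac{1}{4347}} = 2944 \left(-4347\right) = -12797568$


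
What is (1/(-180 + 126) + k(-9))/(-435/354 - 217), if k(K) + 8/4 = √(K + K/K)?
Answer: 6431/695277 - 236*I*√2/25751 ≈ 0.0092496 - 0.012961*I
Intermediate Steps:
k(K) = -2 + √(1 + K) (k(K) = -2 + √(K + K/K) = -2 + √(K + 1) = -2 + √(1 + K))
(1/(-180 + 126) + k(-9))/(-435/354 - 217) = (1/(-180 + 126) + (-2 + √(1 - 9)))/(-435/354 - 217) = (1/(-54) + (-2 + √(-8)))/(-435*1/354 - 217) = (-1/54 + (-2 + 2*I*√2))/(-145/118 - 217) = (-109/54 + 2*I*√2)/(-25751/118) = (-109/54 + 2*I*√2)*(-118/25751) = 6431/695277 - 236*I*√2/25751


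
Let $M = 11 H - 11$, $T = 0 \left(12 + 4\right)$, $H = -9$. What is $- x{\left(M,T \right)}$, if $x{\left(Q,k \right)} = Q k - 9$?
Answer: $9$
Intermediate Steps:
$T = 0$ ($T = 0 \cdot 16 = 0$)
$M = -110$ ($M = 11 \left(-9\right) - 11 = -99 - 11 = -110$)
$x{\left(Q,k \right)} = -9 + Q k$
$- x{\left(M,T \right)} = - (-9 - 0) = - (-9 + 0) = \left(-1\right) \left(-9\right) = 9$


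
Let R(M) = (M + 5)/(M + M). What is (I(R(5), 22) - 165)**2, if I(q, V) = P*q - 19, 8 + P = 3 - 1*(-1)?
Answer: 35344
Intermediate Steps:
P = -4 (P = -8 + (3 - 1*(-1)) = -8 + (3 + 1) = -8 + 4 = -4)
R(M) = (5 + M)/(2*M) (R(M) = (5 + M)/((2*M)) = (5 + M)*(1/(2*M)) = (5 + M)/(2*M))
I(q, V) = -19 - 4*q (I(q, V) = -4*q - 19 = -19 - 4*q)
(I(R(5), 22) - 165)**2 = ((-19 - 2*(5 + 5)/5) - 165)**2 = ((-19 - 2*10/5) - 165)**2 = ((-19 - 4*1) - 165)**2 = ((-19 - 4) - 165)**2 = (-23 - 165)**2 = (-188)**2 = 35344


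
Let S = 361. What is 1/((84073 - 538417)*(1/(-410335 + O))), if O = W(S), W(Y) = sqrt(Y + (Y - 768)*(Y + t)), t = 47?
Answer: 410335/454344 - I*sqrt(165695)/454344 ≈ 0.90314 - 0.00089592*I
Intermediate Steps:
W(Y) = sqrt(Y + (-768 + Y)*(47 + Y)) (W(Y) = sqrt(Y + (Y - 768)*(Y + 47)) = sqrt(Y + (-768 + Y)*(47 + Y)))
O = I*sqrt(165695) (O = sqrt(-36096 + 361**2 - 720*361) = sqrt(-36096 + 130321 - 259920) = sqrt(-165695) = I*sqrt(165695) ≈ 407.06*I)
1/((84073 - 538417)*(1/(-410335 + O))) = 1/((84073 - 538417)*(1/(-410335 + I*sqrt(165695)))) = (-410335 + I*sqrt(165695))/(-454344) = -(-410335 + I*sqrt(165695))/454344 = 410335/454344 - I*sqrt(165695)/454344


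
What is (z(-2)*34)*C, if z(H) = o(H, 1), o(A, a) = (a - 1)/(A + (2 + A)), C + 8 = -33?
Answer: 0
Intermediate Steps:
C = -41 (C = -8 - 33 = -41)
o(A, a) = (-1 + a)/(2 + 2*A)
z(H) = 0 (z(H) = (-1 + 1)/(2*(1 + H)) = (1/2)*0/(1 + H) = 0)
(z(-2)*34)*C = (0*34)*(-41) = 0*(-41) = 0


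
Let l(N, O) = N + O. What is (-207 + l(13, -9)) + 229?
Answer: 26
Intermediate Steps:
(-207 + l(13, -9)) + 229 = (-207 + (13 - 9)) + 229 = (-207 + 4) + 229 = -203 + 229 = 26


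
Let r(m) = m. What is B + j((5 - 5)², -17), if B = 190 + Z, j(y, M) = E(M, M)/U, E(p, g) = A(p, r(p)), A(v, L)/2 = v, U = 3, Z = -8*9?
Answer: 320/3 ≈ 106.67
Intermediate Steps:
Z = -72
A(v, L) = 2*v
E(p, g) = 2*p
j(y, M) = 2*M/3 (j(y, M) = (2*M)/3 = (2*M)*(⅓) = 2*M/3)
B = 118 (B = 190 - 72 = 118)
B + j((5 - 5)², -17) = 118 + (⅔)*(-17) = 118 - 34/3 = 320/3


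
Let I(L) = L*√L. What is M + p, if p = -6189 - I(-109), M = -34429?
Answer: -40618 + 109*I*√109 ≈ -40618.0 + 1138.0*I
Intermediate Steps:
I(L) = L^(3/2)
p = -6189 + 109*I*√109 (p = -6189 - (-109)^(3/2) = -6189 - (-109)*I*√109 = -6189 + 109*I*√109 ≈ -6189.0 + 1138.0*I)
M + p = -34429 + (-6189 + 109*I*√109) = -40618 + 109*I*√109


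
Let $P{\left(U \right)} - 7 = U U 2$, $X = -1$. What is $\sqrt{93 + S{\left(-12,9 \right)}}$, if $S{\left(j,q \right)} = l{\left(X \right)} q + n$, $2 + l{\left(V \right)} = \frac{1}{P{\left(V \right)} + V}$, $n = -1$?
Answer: $\frac{\sqrt{1202}}{4} \approx 8.6675$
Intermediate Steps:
$P{\left(U \right)} = 7 + 2 U^{2}$ ($P{\left(U \right)} = 7 + U U 2 = 7 + U^{2} \cdot 2 = 7 + 2 U^{2}$)
$l{\left(V \right)} = -2 + \frac{1}{7 + V + 2 V^{2}}$ ($l{\left(V \right)} = -2 + \frac{1}{\left(7 + 2 V^{2}\right) + V} = -2 + \frac{1}{7 + V + 2 V^{2}}$)
$S{\left(j,q \right)} = -1 - \frac{15 q}{8}$ ($S{\left(j,q \right)} = \frac{-13 - 4 \left(-1\right)^{2} - -2}{7 - 1 + 2 \left(-1\right)^{2}} q - 1 = \frac{-13 - 4 + 2}{7 - 1 + 2 \cdot 1} q - 1 = \frac{-13 - 4 + 2}{7 - 1 + 2} q - 1 = \frac{1}{8} \left(-15\right) q - 1 = - \frac{15 q}{8} - 1 = -1 - \frac{15 q}{8}$)
$\sqrt{93 + S{\left(-12,9 \right)}} = \sqrt{93 - \frac{143}{8}} = \sqrt{\frac{601}{8}} = \frac{\sqrt{1202}}{4}$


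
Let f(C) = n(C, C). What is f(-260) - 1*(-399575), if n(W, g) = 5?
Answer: 399580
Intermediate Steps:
f(C) = 5
f(-260) - 1*(-399575) = 5 - 1*(-399575) = 5 + 399575 = 399580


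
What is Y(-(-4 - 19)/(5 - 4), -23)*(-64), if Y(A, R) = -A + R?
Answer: 2944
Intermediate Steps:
Y(A, R) = R - A
Y(-(-4 - 19)/(5 - 4), -23)*(-64) = (-23 - (-1)*(-4 - 19)/(5 - 4))*(-64) = (-23 - (-1)*(-23/1))*(-64) = (-23 - (-1)*(-23*1))*(-64) = (-23 - (-1)*(-23))*(-64) = (-23 - 1*23)*(-64) = (-23 - 23)*(-64) = -46*(-64) = 2944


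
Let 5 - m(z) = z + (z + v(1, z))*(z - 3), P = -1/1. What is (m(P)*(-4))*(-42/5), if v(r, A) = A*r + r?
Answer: 336/5 ≈ 67.200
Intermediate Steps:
v(r, A) = r + A*r
P = -1 (P = -1*1 = -1)
m(z) = 5 - z - (1 + 2*z)*(-3 + z) (m(z) = 5 - (z + (z + 1*(1 + z))*(z - 3)) = 5 - (z + (z + (1 + z))*(-3 + z)) = 5 - (z + (1 + 2*z)*(-3 + z)) = 5 + (-z - (1 + 2*z)*(-3 + z)) = 5 - z - (1 + 2*z)*(-3 + z))
(m(P)*(-4))*(-42/5) = ((8 - 2*(-1)**2 + 4*(-1))*(-4))*(-42/5) = ((8 - 2*1 - 4)*(-4))*(-42*1/5) = ((8 - 2 - 4)*(-4))*(-42/5) = (2*(-4))*(-42/5) = -8*(-42/5) = 336/5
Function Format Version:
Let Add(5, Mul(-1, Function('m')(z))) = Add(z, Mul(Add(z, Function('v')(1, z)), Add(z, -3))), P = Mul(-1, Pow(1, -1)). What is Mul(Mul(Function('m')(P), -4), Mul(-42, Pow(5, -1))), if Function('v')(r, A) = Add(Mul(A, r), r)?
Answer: Rational(336, 5) ≈ 67.200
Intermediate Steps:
Function('v')(r, A) = Add(r, Mul(A, r))
P = -1 (P = Mul(-1, 1) = -1)
Function('m')(z) = Add(5, Mul(-1, z), Mul(-1, Add(1, Mul(2, z)), Add(-3, z))) (Function('m')(z) = Add(5, Mul(-1, Add(z, Mul(Add(z, Mul(1, Add(1, z))), Add(z, -3))))) = Add(5, Mul(-1, Add(z, Mul(Add(z, Add(1, z)), Add(-3, z))))) = Add(5, Mul(-1, Add(z, Mul(Add(1, Mul(2, z)), Add(-3, z))))) = Add(5, Add(Mul(-1, z), Mul(-1, Add(1, Mul(2, z)), Add(-3, z)))) = Add(5, Mul(-1, z), Mul(-1, Add(1, Mul(2, z)), Add(-3, z))))
Mul(Mul(Function('m')(P), -4), Mul(-42, Pow(5, -1))) = Mul(Mul(Add(8, Mul(-2, Pow(-1, 2)), Mul(4, -1)), -4), Mul(-42, Pow(5, -1))) = Mul(Mul(Add(8, Mul(-2, 1), -4), -4), Mul(-42, Rational(1, 5))) = Mul(Mul(Add(8, -2, -4), -4), Rational(-42, 5)) = Mul(Mul(2, -4), Rational(-42, 5)) = Mul(-8, Rational(-42, 5)) = Rational(336, 5)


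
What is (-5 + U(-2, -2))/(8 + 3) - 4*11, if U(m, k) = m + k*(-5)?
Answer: -481/11 ≈ -43.727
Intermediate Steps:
U(m, k) = m - 5*k
(-5 + U(-2, -2))/(8 + 3) - 4*11 = (-5 + (-2 - 5*(-2)))/(8 + 3) - 4*11 = (-5 + (-2 + 10))/11 - 44 = (-5 + 8)*(1/11) - 44 = 3*(1/11) - 44 = 3/11 - 44 = -481/11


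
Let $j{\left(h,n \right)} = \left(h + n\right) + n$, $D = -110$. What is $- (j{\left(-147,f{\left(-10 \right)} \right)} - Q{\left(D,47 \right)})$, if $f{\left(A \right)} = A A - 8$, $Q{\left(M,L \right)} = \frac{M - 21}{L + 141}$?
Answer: $- \frac{7087}{188} \approx -37.697$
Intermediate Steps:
$Q{\left(M,L \right)} = \frac{-21 + M}{141 + L}$
$f{\left(A \right)} = -8 + A^{2}$ ($f{\left(A \right)} = A^{2} - 8 = -8 + A^{2}$)
$j{\left(h,n \right)} = h + 2 n$
$- (j{\left(-147,f{\left(-10 \right)} \right)} - Q{\left(D,47 \right)}) = - (\left(-147 + 2 \left(-8 + \left(-10\right)^{2}\right)\right) - \frac{-21 - 110}{141 + 47}) = - (\left(-147 + 2 \left(-8 + 100\right)\right) - \frac{1}{188} \left(-131\right)) = - (\left(-147 + 2 \cdot 92\right) - \frac{1}{188} \left(-131\right)) = - (\left(-147 + 184\right) - - \frac{131}{188}) = - (37 + \frac{131}{188}) = \left(-1\right) \frac{7087}{188} = - \frac{7087}{188}$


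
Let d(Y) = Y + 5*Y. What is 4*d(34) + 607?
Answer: 1423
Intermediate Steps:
d(Y) = 6*Y
4*d(34) + 607 = 4*(6*34) + 607 = 4*204 + 607 = 816 + 607 = 1423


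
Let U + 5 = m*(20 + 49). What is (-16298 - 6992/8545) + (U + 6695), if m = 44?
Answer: -56164732/8545 ≈ -6572.8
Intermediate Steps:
U = 3031 (U = -5 + 44*(20 + 49) = -5 + 44*69 = -5 + 3036 = 3031)
(-16298 - 6992/8545) + (U + 6695) = (-16298 - 6992/8545) + (3031 + 6695) = (-16298 - 6992*1/8545) + 9726 = (-16298 - 6992/8545) + 9726 = -139273402/8545 + 9726 = -56164732/8545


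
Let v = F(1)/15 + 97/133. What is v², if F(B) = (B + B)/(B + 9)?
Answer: 54878464/99500625 ≈ 0.55154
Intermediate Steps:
F(B) = 2*B/(9 + B) (F(B) = (2*B)/(9 + B) = 2*B/(9 + B))
v = 7408/9975 (v = (2*1/(9 + 1))/15 + 97/133 = (2*1/10)*(1/15) + 97*(1/133) = (2*1*(⅒))*(1/15) + 97/133 = (⅕)*(1/15) + 97/133 = 1/75 + 97/133 = 7408/9975 ≈ 0.74266)
v² = (7408/9975)² = 54878464/99500625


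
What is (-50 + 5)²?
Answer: 2025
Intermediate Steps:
(-50 + 5)² = (-45)² = 2025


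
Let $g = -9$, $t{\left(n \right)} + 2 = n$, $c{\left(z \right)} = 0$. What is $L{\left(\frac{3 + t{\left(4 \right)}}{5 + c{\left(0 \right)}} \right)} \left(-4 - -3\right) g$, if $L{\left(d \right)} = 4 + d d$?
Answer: $45$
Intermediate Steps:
$t{\left(n \right)} = -2 + n$
$L{\left(d \right)} = 4 + d^{2}$
$L{\left(\frac{3 + t{\left(4 \right)}}{5 + c{\left(0 \right)}} \right)} \left(-4 - -3\right) g = \left(4 + \left(\frac{3 + \left(-2 + 4\right)}{5 + 0}\right)^{2}\right) \left(-4 - -3\right) \left(-9\right) = \left(4 + \left(\frac{3 + 2}{5}\right)^{2}\right) \left(-4 + 3\right) \left(-9\right) = \left(4 + \left(5 \cdot \frac{1}{5}\right)^{2}\right) \left(-1\right) \left(-9\right) = \left(4 + 1^{2}\right) \left(-1\right) \left(-9\right) = \left(4 + 1\right) \left(-1\right) \left(-9\right) = 5 \left(-1\right) \left(-9\right) = \left(-5\right) \left(-9\right) = 45$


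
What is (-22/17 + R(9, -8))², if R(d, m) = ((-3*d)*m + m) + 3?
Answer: 12709225/289 ≈ 43977.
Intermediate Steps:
R(d, m) = 3 + m - 3*d*m (R(d, m) = (-3*d*m + m) + 3 = (m - 3*d*m) + 3 = 3 + m - 3*d*m)
(-22/17 + R(9, -8))² = (-22/17 + (3 - 8 - 3*9*(-8)))² = (-22*1/17 + (3 - 8 + 216))² = (-22/17 + 211)² = (3565/17)² = 12709225/289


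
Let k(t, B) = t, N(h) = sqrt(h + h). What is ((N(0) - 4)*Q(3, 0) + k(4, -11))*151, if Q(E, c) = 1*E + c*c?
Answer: -1208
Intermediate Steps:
Q(E, c) = E + c**2
N(h) = sqrt(2)*sqrt(h) (N(h) = sqrt(2*h) = sqrt(2)*sqrt(h))
((N(0) - 4)*Q(3, 0) + k(4, -11))*151 = ((sqrt(2)*sqrt(0) - 4)*(3 + 0**2) + 4)*151 = ((sqrt(2)*0 - 4)*(3 + 0) + 4)*151 = ((0 - 4)*3 + 4)*151 = (-4*3 + 4)*151 = (-12 + 4)*151 = -8*151 = -1208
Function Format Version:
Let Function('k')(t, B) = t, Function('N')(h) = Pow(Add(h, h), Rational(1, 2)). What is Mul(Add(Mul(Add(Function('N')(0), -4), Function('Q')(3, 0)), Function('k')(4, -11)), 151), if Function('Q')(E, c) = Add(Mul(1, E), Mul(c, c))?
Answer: -1208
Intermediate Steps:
Function('Q')(E, c) = Add(E, Pow(c, 2))
Function('N')(h) = Mul(Pow(2, Rational(1, 2)), Pow(h, Rational(1, 2))) (Function('N')(h) = Pow(Mul(2, h), Rational(1, 2)) = Mul(Pow(2, Rational(1, 2)), Pow(h, Rational(1, 2))))
Mul(Add(Mul(Add(Function('N')(0), -4), Function('Q')(3, 0)), Function('k')(4, -11)), 151) = Mul(Add(Mul(Add(Mul(Pow(2, Rational(1, 2)), Pow(0, Rational(1, 2))), -4), Add(3, Pow(0, 2))), 4), 151) = Mul(Add(Mul(Add(Mul(Pow(2, Rational(1, 2)), 0), -4), Add(3, 0)), 4), 151) = Mul(Add(Mul(Add(0, -4), 3), 4), 151) = Mul(Add(Mul(-4, 3), 4), 151) = Mul(Add(-12, 4), 151) = Mul(-8, 151) = -1208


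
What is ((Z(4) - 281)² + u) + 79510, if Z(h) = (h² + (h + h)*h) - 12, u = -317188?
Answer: -177653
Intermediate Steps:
Z(h) = -12 + 3*h² (Z(h) = (h² + (2*h)*h) - 12 = (h² + 2*h²) - 12 = 3*h² - 12 = -12 + 3*h²)
((Z(4) - 281)² + u) + 79510 = (((-12 + 3*4²) - 281)² - 317188) + 79510 = (((-12 + 3*16) - 281)² - 317188) + 79510 = (((-12 + 48) - 281)² - 317188) + 79510 = ((36 - 281)² - 317188) + 79510 = ((-245)² - 317188) + 79510 = (60025 - 317188) + 79510 = -257163 + 79510 = -177653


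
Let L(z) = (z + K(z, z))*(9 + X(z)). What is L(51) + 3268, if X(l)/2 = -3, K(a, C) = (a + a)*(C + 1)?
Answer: 19333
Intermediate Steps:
K(a, C) = 2*a*(1 + C) (K(a, C) = (2*a)*(1 + C) = 2*a*(1 + C))
X(l) = -6 (X(l) = 2*(-3) = -6)
L(z) = 3*z + 6*z*(1 + z) (L(z) = (z + 2*z*(1 + z))*(9 - 6) = (z + 2*z*(1 + z))*3 = 3*z + 6*z*(1 + z))
L(51) + 3268 = 3*51*(3 + 2*51) + 3268 = 3*51*(3 + 102) + 3268 = 3*51*105 + 3268 = 16065 + 3268 = 19333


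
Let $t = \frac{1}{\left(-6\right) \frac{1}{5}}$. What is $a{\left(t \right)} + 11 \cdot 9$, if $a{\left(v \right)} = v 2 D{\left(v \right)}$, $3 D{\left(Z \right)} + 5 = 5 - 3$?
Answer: $\frac{302}{3} \approx 100.67$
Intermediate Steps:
$D{\left(Z \right)} = -1$ ($D{\left(Z \right)} = - \frac{5}{3} + \frac{5 - 3}{3} = - \frac{5}{3} + \frac{1}{3} \cdot 2 = - \frac{5}{3} + \frac{2}{3} = -1$)
$t = - \frac{5}{6}$ ($t = \frac{1}{\left(-6\right) \frac{1}{5}} = \frac{1}{- \frac{6}{5}} = - \frac{5}{6} \approx -0.83333$)
$a{\left(v \right)} = - 2 v$ ($a{\left(v \right)} = v 2 \left(-1\right) = 2 v \left(-1\right) = - 2 v$)
$a{\left(t \right)} + 11 \cdot 9 = \left(-2\right) \left(- \frac{5}{6}\right) + 11 \cdot 9 = \frac{5}{3} + 99 = \frac{302}{3}$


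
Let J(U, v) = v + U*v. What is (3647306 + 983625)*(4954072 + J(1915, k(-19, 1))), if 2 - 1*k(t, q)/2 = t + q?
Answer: 23296880152872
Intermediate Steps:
k(t, q) = 4 - 2*q - 2*t (k(t, q) = 4 - 2*(t + q) = 4 - 2*(q + t) = 4 + (-2*q - 2*t) = 4 - 2*q - 2*t)
(3647306 + 983625)*(4954072 + J(1915, k(-19, 1))) = (3647306 + 983625)*(4954072 + (4 - 2*1 - 2*(-19))*(1 + 1915)) = 4630931*(4954072 + (4 - 2 + 38)*1916) = 4630931*(4954072 + 40*1916) = 4630931*(4954072 + 76640) = 4630931*5030712 = 23296880152872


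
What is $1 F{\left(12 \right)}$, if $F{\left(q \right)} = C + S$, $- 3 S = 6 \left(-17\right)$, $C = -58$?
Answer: $-24$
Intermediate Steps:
$S = 34$ ($S = - \frac{6 \left(-17\right)}{3} = \left(- \frac{1}{3}\right) \left(-102\right) = 34$)
$F{\left(q \right)} = -24$ ($F{\left(q \right)} = -58 + 34 = -24$)
$1 F{\left(12 \right)} = 1 \left(-24\right) = -24$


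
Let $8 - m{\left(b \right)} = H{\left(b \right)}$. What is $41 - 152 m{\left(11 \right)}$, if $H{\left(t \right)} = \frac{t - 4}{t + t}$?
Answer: $- \frac{12393}{11} \approx -1126.6$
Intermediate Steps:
$H{\left(t \right)} = \frac{-4 + t}{2 t}$
$m{\left(b \right)} = 8 - \frac{-4 + b}{2 b}$
$41 - 152 m{\left(11 \right)} = 41 - 152 \left(\frac{15}{2} + \frac{2}{11}\right) = 41 - \frac{12844}{11} = - \frac{12393}{11}$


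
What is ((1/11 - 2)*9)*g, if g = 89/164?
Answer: -16821/1804 ≈ -9.3243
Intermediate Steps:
g = 89/164 (g = 89*(1/164) = 89/164 ≈ 0.54268)
((1/11 - 2)*9)*g = ((1/11 - 2)*9)*(89/164) = -21/11*9*(89/164) = -189/11*89/164 = -16821/1804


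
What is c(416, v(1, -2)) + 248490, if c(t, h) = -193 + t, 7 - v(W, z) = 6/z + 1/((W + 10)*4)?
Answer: 248713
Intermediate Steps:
v(W, z) = 7 - 6/z - 1/(4*(10 + W)) (v(W, z) = 7 - (6/z + 1/((W + 10)*4)) = 7 - (6/z + (¼)/(10 + W)) = 7 - (6/z + 1/(4*(10 + W))) = 7 + (-6/z - 1/(4*(10 + W))) = 7 - 6/z - 1/(4*(10 + W)))
c(416, v(1, -2)) + 248490 = (-193 + 416) + 248490 = 223 + 248490 = 248713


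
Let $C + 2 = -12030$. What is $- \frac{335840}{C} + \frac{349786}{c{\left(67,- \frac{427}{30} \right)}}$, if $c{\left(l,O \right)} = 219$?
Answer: $\frac{133817941}{82344} \approx 1625.1$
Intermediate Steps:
$C = -12032$ ($C = -2 - 12030 = -12032$)
$- \frac{335840}{C} + \frac{349786}{c{\left(67,- \frac{427}{30} \right)}} = - \frac{335840}{-12032} + \frac{349786}{219} = \left(-335840\right) \left(- \frac{1}{12032}\right) + 349786 \cdot \frac{1}{219} = \frac{10495}{376} + \frac{349786}{219} = \frac{133817941}{82344}$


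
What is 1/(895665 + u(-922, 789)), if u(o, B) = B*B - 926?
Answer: 1/1517260 ≈ 6.5908e-7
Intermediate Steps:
u(o, B) = -926 + B**2 (u(o, B) = B**2 - 926 = -926 + B**2)
1/(895665 + u(-922, 789)) = 1/(895665 + (-926 + 789**2)) = 1/(895665 + (-926 + 622521)) = 1/(895665 + 621595) = 1/1517260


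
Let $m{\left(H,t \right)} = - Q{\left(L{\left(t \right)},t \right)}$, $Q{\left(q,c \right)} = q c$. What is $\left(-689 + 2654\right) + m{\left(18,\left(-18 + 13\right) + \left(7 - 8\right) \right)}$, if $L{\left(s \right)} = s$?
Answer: $1929$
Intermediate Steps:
$Q{\left(q,c \right)} = c q$
$m{\left(H,t \right)} = - t^{2}$ ($m{\left(H,t \right)} = - t t = - t^{2}$)
$\left(-689 + 2654\right) + m{\left(18,\left(-18 + 13\right) + \left(7 - 8\right) \right)} = \left(-689 + 2654\right) - \left(\left(-18 + 13\right) + \left(7 - 8\right)\right)^{2} = 1965 - \left(-5 + \left(7 - 8\right)\right)^{2} = 1965 - \left(-5 - 1\right)^{2} = 1965 - \left(-6\right)^{2} = 1965 - 36 = 1929$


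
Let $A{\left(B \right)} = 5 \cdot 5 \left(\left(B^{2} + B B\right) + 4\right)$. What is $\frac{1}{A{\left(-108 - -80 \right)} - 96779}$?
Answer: $- \frac{1}{57479} \approx -1.7398 \cdot 10^{-5}$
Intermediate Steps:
$A{\left(B \right)} = 100 + 50 B^{2}$ ($A{\left(B \right)} = 25 \left(\left(B^{2} + B^{2}\right) + 4\right) = 25 \left(2 B^{2} + 4\right) = 25 \left(4 + 2 B^{2}\right) = 100 + 50 B^{2}$)
$\frac{1}{A{\left(-108 - -80 \right)} - 96779} = \frac{1}{\left(100 + 50 \left(-108 - -80\right)^{2}\right) - 96779} = \frac{1}{\left(100 + 50 \left(-108 + 80\right)^{2}\right) - 96779} = \frac{1}{\left(100 + 50 \left(-28\right)^{2}\right) - 96779} = \frac{1}{\left(100 + 50 \cdot 784\right) - 96779} = \frac{1}{\left(100 + 39200\right) - 96779} = \frac{1}{39300 - 96779} = \frac{1}{-57479} = - \frac{1}{57479}$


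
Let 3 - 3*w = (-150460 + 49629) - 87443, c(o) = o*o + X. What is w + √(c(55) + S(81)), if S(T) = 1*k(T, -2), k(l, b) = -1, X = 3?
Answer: 62759 + √3027 ≈ 62814.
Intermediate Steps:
c(o) = 3 + o² (c(o) = o*o + 3 = o² + 3 = 3 + o²)
S(T) = -1 (S(T) = 1*(-1) = -1)
w = 62759 (w = 1 - ((-150460 + 49629) - 87443)/3 = 1 - (-100831 - 87443)/3 = 1 - ⅓*(-188274) = 1 + 62758 = 62759)
w + √(c(55) + S(81)) = 62759 + √((3 + 55²) - 1) = 62759 + √((3 + 3025) - 1) = 62759 + √(3028 - 1) = 62759 + √3027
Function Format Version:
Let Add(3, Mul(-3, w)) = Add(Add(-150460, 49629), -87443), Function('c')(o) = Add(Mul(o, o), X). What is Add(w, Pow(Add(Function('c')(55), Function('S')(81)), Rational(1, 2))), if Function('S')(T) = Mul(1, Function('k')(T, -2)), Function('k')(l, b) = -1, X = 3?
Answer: Add(62759, Pow(3027, Rational(1, 2))) ≈ 62814.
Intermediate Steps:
Function('c')(o) = Add(3, Pow(o, 2)) (Function('c')(o) = Add(Mul(o, o), 3) = Add(Pow(o, 2), 3) = Add(3, Pow(o, 2)))
Function('S')(T) = -1 (Function('S')(T) = Mul(1, -1) = -1)
w = 62759 (w = Add(1, Mul(Rational(-1, 3), Add(Add(-150460, 49629), -87443))) = Add(1, Mul(Rational(-1, 3), Add(-100831, -87443))) = Add(1, Mul(Rational(-1, 3), -188274)) = Add(1, 62758) = 62759)
Add(w, Pow(Add(Function('c')(55), Function('S')(81)), Rational(1, 2))) = Add(62759, Pow(Add(Add(3, Pow(55, 2)), -1), Rational(1, 2))) = Add(62759, Pow(Add(Add(3, 3025), -1), Rational(1, 2))) = Add(62759, Pow(Add(3028, -1), Rational(1, 2))) = Add(62759, Pow(3027, Rational(1, 2)))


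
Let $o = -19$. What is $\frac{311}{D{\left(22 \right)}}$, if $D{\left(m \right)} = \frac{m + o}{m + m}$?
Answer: $\frac{13684}{3} \approx 4561.3$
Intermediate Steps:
$D{\left(m \right)} = \frac{-19 + m}{2 m}$ ($D{\left(m \right)} = \frac{m - 19}{m + m} = \frac{-19 + m}{2 m}$)
$\frac{311}{D{\left(22 \right)}} = \frac{311}{\frac{1}{2} \cdot \frac{1}{22} \left(-19 + 22\right)} = \frac{311}{\frac{1}{2} \cdot \frac{1}{22} \cdot 3} = \frac{311}{\frac{3}{44}} = 311 \cdot \frac{44}{3} = \frac{13684}{3}$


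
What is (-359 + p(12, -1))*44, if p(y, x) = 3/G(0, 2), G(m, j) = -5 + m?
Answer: -79112/5 ≈ -15822.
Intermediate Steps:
p(y, x) = -⅗ (p(y, x) = 3/(-5 + 0) = 3/(-5) = 3*(-⅕) = -⅗)
(-359 + p(12, -1))*44 = (-359 - ⅗)*44 = -1798/5*44 = -79112/5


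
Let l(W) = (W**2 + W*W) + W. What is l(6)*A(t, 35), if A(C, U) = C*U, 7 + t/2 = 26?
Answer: 103740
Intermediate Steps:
t = 38 (t = -14 + 2*26 = -14 + 52 = 38)
l(W) = W + 2*W**2 (l(W) = (W**2 + W**2) + W = 2*W**2 + W = W + 2*W**2)
l(6)*A(t, 35) = (6*(1 + 2*6))*(38*35) = (6*(1 + 12))*1330 = (6*13)*1330 = 78*1330 = 103740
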